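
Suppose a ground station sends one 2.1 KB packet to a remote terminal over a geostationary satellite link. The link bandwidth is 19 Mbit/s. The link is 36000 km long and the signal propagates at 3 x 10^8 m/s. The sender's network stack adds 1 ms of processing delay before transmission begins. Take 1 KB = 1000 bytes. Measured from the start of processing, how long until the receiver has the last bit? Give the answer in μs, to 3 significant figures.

L = 16800 bits.
Transmission delay = L/R = 16800 / 19000000 = 884.211 μs.
Propagation delay = d/s = 36000000 m / 300000000 m/s = 120000 μs.
Plus processing delay 1 ms = 1000 μs.
Total = 122000 μs.

122000 μs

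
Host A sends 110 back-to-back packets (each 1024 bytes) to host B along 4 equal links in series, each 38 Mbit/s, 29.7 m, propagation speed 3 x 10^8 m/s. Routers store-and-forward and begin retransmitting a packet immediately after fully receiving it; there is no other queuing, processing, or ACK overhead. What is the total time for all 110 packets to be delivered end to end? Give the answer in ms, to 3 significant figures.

24.4 ms

Per-hop transmission t_tx = L/R = 8192/38000000 = 0.215579 ms.
Per-hop propagation t_prop = 29.7/300000000 = 9.9e-05 ms.
Pipeline fill: first packet needs 4·t_tx to clear all hops; remaining 109 packets each add one t_tx.
Total = (4+110-1)·t_tx + 4·t_prop = 113·0.215579 + 4·9.9e-05 = 24.4 ms.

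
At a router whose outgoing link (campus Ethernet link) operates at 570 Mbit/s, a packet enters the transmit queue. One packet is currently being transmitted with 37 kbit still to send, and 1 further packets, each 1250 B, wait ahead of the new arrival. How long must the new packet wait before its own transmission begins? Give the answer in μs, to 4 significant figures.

Each queued packet: L/R = 10000/570000000 = 17.5439 μs.
1 queued → 17.5439 μs.
Plus remaining 37000 bits of current packet: 64.9123 μs.
Queuing delay = 82.46 μs.

82.46 μs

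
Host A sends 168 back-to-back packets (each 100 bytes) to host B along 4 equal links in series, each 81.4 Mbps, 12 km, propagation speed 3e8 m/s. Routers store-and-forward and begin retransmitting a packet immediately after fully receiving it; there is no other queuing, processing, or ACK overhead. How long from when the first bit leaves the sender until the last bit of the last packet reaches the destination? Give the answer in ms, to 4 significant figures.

1.841 ms

Per-hop transmission t_tx = L/R = 800/81400000 = 0.00982801 ms.
Per-hop propagation t_prop = 12000/300000000 = 0.04 ms.
Pipeline fill: first packet needs 4·t_tx to clear all hops; remaining 167 packets each add one t_tx.
Total = (4+168-1)·t_tx + 4·t_prop = 171·0.00982801 + 4·0.04 = 1.841 ms.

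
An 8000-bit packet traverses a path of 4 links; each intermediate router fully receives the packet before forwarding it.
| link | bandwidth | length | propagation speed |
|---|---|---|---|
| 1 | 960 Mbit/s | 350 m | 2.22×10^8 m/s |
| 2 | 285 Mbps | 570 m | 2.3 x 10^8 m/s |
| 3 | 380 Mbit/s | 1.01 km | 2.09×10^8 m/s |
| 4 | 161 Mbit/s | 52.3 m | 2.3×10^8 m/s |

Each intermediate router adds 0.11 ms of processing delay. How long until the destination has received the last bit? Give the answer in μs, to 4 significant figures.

Transmission delays (L/R per hop): 8.33333, 28.0702, 21.0526, 49.6894 μs; sum = 107.146 μs.
Propagation delays (d/s per hop): 1.57658, 2.47826, 4.83254, 0.227391 μs; sum = 9.11476 μs.
Processing at 3 router(s): 3 × 0.11 ms = 330 μs.
End-to-end = 446.3 μs.

446.3 μs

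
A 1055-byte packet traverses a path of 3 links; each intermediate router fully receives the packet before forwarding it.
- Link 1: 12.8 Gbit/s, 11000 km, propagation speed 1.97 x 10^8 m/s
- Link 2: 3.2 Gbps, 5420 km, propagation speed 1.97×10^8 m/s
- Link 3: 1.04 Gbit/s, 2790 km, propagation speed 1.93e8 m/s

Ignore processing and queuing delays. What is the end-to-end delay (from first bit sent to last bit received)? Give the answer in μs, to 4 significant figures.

97820 μs

L = 1055 × 8 = 8440 bits.
Transmission delays (L/R per hop): 0.659375, 2.6375, 8.11538 μs; sum = 11.4123 μs.
Propagation delays (d/s per hop): 55837.6, 27512.7, 14456 μs; sum = 97806.2 μs.
End-to-end = 97820 μs.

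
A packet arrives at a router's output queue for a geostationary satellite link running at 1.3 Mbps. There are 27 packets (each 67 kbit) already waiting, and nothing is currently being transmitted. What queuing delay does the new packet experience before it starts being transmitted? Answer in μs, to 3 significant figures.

1390000 μs

Each queued packet: L/R = 67000/1300000 = 51538.5 μs.
27 queued → 1391540 μs.
Queuing delay = 1390000 μs.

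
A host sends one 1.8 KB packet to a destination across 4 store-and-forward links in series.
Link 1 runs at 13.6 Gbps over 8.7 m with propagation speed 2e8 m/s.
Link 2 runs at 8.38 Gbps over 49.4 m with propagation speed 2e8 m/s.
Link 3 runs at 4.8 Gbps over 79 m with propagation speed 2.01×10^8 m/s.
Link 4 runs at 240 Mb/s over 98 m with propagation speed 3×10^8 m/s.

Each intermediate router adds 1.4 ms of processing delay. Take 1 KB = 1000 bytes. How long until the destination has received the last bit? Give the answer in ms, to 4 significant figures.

L = 14400 bits.
Transmission delays (L/R per hop): 0.00105882, 0.00171838, 0.003, 0.06 ms; sum = 0.0657772 ms.
Propagation delays (d/s per hop): 4.35e-05, 0.000247, 0.000393035, 0.000326667 ms; sum = 0.0010102 ms.
Processing at 3 router(s): 3 × 1.4 ms = 4.2 ms.
End-to-end = 4.267 ms.

4.267 ms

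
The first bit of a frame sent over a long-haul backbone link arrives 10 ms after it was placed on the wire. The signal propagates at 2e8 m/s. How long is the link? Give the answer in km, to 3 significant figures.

d = s × t_prop = 200000000 × 0.01 = 2000 km.

2000 km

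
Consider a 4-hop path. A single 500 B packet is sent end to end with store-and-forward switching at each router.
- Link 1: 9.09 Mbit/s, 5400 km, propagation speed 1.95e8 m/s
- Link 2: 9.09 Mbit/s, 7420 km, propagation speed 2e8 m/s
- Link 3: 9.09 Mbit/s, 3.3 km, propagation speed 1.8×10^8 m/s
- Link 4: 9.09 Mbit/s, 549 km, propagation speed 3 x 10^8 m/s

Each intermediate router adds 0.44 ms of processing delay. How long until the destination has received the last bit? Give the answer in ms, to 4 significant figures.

69.72 ms

L = 500 × 8 = 4000 bits.
Transmission delay per hop = L/R = 4000/9090000 = 0.440044 ms; 4 hops → 1.76018 ms.
Propagation delays (d/s per hop): 27.6923, 37.1, 0.0183333, 1.83 ms; sum = 66.6406 ms.
Processing at 3 router(s): 3 × 0.44 ms = 1.32 ms.
End-to-end = 69.72 ms.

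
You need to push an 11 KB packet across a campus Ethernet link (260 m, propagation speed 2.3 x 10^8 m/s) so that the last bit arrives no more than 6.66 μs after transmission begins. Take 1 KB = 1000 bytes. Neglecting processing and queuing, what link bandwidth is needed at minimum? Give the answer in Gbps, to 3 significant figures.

15.9 Gbps

L = 88000 bits.
Propagation delay = 260 / 2.3e+08 = 1.13043 μs.
Transmission budget = 6.66 − 1.13043 = 5.52957 μs.
R ≥ L / t_tx = 88000 bits / 5.52957e-06 s = 15.9 Gbps.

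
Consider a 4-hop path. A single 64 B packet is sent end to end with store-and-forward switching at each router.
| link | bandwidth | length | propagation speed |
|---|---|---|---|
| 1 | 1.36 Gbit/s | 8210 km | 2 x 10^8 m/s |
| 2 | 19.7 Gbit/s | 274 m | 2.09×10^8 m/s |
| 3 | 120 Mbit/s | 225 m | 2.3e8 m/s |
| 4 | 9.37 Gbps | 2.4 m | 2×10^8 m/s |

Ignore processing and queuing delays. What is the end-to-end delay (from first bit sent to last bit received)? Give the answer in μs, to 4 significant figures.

L = 64 × 8 = 512 bits.
Transmission delays (L/R per hop): 0.376471, 0.0259898, 4.26667, 0.0546425 μs; sum = 4.72377 μs.
Propagation delays (d/s per hop): 41050, 1.311, 0.978261, 0.012 μs; sum = 41052.3 μs.
End-to-end = 41060 μs.

41060 μs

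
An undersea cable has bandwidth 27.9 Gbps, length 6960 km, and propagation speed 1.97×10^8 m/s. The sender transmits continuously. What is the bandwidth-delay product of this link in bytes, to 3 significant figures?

Propagation delay = 6960000 / 197000000 = 0.0353299 s.
BDP = R × t_prop = 27900000000 × 0.0353299 = 985706000 bits.
In bytes: 985706000/8 = 123000000 bytes.

123000000 bytes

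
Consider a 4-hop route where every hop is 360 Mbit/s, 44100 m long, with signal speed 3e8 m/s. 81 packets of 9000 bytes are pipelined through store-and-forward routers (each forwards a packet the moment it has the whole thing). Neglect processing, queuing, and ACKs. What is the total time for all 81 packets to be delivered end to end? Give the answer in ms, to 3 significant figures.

17.4 ms

Per-hop transmission t_tx = L/R = 72000/360000000 = 0.2 ms.
Per-hop propagation t_prop = 44100/300000000 = 0.147 ms.
Pipeline fill: first packet needs 4·t_tx to clear all hops; remaining 80 packets each add one t_tx.
Total = (4+81-1)·t_tx + 4·t_prop = 84·0.2 + 4·0.147 = 17.4 ms.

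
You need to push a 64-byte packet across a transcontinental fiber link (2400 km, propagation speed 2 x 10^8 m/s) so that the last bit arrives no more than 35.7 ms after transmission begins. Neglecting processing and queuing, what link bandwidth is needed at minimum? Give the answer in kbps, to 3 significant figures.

21.6 kbps

L = 512 bits.
Propagation delay = 2400000 / 200000000 = 12 ms.
Transmission budget = 35.7 − 12 = 23.7 ms.
R ≥ L / t_tx = 512 bits / 0.0237 s = 21.6 kbps.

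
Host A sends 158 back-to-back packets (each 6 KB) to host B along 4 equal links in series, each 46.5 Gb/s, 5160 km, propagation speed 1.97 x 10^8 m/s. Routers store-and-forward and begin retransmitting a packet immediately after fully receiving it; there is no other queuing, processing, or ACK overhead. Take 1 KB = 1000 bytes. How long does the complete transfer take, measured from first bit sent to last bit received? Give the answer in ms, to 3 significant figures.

Per-hop transmission t_tx = L/R = 48000/46500000000 = 0.00103226 ms.
Per-hop propagation t_prop = 5160000/197000000 = 26.1929 ms.
Pipeline fill: first packet needs 4·t_tx to clear all hops; remaining 157 packets each add one t_tx.
Total = (4+158-1)·t_tx + 4·t_prop = 161·0.00103226 + 4·26.1929 = 105 ms.

105 ms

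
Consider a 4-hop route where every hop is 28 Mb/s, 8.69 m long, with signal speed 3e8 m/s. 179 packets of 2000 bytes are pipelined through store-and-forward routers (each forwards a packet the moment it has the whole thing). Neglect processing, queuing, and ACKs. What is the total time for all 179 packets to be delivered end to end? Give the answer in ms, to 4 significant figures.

Per-hop transmission t_tx = L/R = 16000/28000000 = 0.571429 ms.
Per-hop propagation t_prop = 8.69/300000000 = 2.89667e-05 ms.
Pipeline fill: first packet needs 4·t_tx to clear all hops; remaining 178 packets each add one t_tx.
Total = (4+179-1)·t_tx + 4·t_prop = 182·0.571429 + 4·2.89667e-05 = 104.0 ms.

104.0 ms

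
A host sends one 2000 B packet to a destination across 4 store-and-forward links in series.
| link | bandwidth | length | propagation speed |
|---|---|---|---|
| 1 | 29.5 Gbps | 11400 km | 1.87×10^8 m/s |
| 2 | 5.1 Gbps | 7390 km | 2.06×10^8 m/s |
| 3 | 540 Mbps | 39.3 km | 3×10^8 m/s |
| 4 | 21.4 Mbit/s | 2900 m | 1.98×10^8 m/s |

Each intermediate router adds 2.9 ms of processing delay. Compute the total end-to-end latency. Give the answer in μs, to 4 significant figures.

L = 2000 × 8 = 16000 bits.
Transmission delays (L/R per hop): 0.542373, 3.13725, 29.6296, 747.664 μs; sum = 780.973 μs.
Propagation delays (d/s per hop): 60962.6, 35873.8, 131, 14.6465 μs; sum = 96982 μs.
Processing at 3 router(s): 3 × 2.9 ms = 8700 μs.
End-to-end = 106500 μs.

106500 μs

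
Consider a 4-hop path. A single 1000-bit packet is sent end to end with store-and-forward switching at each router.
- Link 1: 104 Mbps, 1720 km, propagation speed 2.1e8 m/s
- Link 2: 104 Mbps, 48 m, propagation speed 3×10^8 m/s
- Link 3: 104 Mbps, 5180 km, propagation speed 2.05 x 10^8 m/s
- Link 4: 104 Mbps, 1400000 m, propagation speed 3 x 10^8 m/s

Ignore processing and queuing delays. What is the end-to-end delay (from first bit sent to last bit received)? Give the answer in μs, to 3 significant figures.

Transmission delay per hop = L/R = 1000/104000000 = 9.61538 μs; 4 hops → 38.4615 μs.
Propagation delays (d/s per hop): 8190.48, 0.16, 25268.3, 4666.67 μs; sum = 38125.6 μs.
End-to-end = 38200 μs.

38200 μs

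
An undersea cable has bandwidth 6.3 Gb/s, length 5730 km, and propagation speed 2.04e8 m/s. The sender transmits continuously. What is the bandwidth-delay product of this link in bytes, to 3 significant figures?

22100000 bytes

Propagation delay = 5730000 / 204000000 = 0.0280882 s.
BDP = R × t_prop = 6300000000 × 0.0280882 = 176956000 bits.
In bytes: 176956000/8 = 22100000 bytes.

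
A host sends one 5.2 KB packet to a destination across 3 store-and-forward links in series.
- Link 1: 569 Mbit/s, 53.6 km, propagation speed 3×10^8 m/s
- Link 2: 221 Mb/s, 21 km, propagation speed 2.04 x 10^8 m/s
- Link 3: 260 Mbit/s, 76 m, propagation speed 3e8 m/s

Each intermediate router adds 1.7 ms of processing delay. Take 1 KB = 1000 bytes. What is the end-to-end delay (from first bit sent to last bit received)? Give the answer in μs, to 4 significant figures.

L = 41600 bits.
Transmission delays (L/R per hop): 73.1107, 188.235, 160 μs; sum = 421.346 μs.
Propagation delays (d/s per hop): 178.667, 102.941, 0.253333 μs; sum = 281.861 μs.
Processing at 2 router(s): 2 × 1.7 ms = 3400 μs.
End-to-end = 4103 μs.

4103 μs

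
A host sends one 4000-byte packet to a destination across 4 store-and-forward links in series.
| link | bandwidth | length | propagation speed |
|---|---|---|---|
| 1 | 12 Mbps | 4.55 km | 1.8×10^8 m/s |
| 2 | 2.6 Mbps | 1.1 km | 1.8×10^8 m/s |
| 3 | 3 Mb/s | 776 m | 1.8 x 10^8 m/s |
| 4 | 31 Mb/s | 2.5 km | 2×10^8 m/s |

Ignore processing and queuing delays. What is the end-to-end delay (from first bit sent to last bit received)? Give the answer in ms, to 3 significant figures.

L = 4000 × 8 = 32000 bits.
Transmission delays (L/R per hop): 2.66667, 12.3077, 10.6667, 1.03226 ms; sum = 26.6733 ms.
Propagation delays (d/s per hop): 0.0252778, 0.00611111, 0.00431111, 0.0125 ms; sum = 0.0482 ms.
End-to-end = 26.7 ms.

26.7 ms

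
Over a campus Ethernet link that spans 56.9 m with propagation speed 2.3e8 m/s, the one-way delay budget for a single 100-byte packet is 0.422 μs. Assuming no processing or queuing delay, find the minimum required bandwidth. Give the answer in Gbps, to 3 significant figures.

L = 800 bits.
Propagation delay = 56.9 / 2.3e+08 = 0.247391 μs.
Transmission budget = 0.422 − 0.247391 = 0.174609 μs.
R ≥ L / t_tx = 800 bits / 1.74609e-07 s = 4.58 Gbps.

4.58 Gbps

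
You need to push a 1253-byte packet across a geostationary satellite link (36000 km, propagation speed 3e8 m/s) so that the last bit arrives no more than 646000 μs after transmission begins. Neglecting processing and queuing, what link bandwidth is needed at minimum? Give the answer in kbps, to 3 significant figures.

L = 10024 bits.
Propagation delay = 36000000 / 300000000 = 120000 μs.
Transmission budget = 646000 − 120000 = 526000 μs.
R ≥ L / t_tx = 10024 bits / 0.526 s = 19.1 kbps.

19.1 kbps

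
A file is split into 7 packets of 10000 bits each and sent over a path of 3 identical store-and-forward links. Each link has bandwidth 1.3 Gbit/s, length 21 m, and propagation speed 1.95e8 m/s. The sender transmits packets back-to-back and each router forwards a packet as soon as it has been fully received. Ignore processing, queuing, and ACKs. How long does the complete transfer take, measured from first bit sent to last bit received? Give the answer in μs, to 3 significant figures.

Per-hop transmission t_tx = L/R = 10000/1300000000 = 7.69231 μs.
Per-hop propagation t_prop = 21/195000000 = 0.107692 μs.
Pipeline fill: first packet needs 3·t_tx to clear all hops; remaining 6 packets each add one t_tx.
Total = (3+7-1)·t_tx + 3·t_prop = 9·7.69231 + 3·0.107692 = 69.6 μs.

69.6 μs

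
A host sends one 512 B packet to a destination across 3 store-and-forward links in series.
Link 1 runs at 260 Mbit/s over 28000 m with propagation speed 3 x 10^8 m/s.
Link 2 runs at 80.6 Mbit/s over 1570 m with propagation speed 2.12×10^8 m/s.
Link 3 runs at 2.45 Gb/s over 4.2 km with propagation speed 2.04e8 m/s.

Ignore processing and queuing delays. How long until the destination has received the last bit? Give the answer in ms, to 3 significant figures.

0.190 ms

L = 512 × 8 = 4096 bits.
Transmission delays (L/R per hop): 0.0157538, 0.0508189, 0.00167184 ms; sum = 0.0682445 ms.
Propagation delays (d/s per hop): 0.0933333, 0.00740566, 0.0205882 ms; sum = 0.121327 ms.
End-to-end = 0.190 ms.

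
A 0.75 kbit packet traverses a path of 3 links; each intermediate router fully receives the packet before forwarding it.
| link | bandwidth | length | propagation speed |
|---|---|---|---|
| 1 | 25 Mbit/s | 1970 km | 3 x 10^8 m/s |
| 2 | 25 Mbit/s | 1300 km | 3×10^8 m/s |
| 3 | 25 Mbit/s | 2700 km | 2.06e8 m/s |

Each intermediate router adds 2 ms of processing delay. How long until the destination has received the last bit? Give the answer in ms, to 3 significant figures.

28.1 ms

L = 750 bits.
Transmission delay per hop = L/R = 750/25000000 = 0.03 ms; 3 hops → 0.09 ms.
Propagation delays (d/s per hop): 6.56667, 4.33333, 13.1068 ms; sum = 24.0068 ms.
Processing at 2 router(s): 2 × 2 ms = 4 ms.
End-to-end = 28.1 ms.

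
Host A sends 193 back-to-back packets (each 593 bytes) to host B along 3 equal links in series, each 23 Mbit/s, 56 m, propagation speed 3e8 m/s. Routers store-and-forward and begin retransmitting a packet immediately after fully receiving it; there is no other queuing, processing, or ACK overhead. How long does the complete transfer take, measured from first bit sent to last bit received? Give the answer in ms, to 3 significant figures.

40.2 ms

Per-hop transmission t_tx = L/R = 4744/23000000 = 0.206261 ms.
Per-hop propagation t_prop = 56/300000000 = 0.000186667 ms.
Pipeline fill: first packet needs 3·t_tx to clear all hops; remaining 192 packets each add one t_tx.
Total = (3+193-1)·t_tx + 3·t_prop = 195·0.206261 + 3·0.000186667 = 40.2 ms.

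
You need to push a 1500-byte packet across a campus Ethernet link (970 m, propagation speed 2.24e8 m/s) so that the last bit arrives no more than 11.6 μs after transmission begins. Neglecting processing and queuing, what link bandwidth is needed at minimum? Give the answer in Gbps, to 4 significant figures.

1.651 Gbps

L = 12000 bits.
Propagation delay = 970 / 2.24e+08 = 4.33036 μs.
Transmission budget = 11.6 − 4.33036 = 7.26964 μs.
R ≥ L / t_tx = 12000 bits / 7.26964e-06 s = 1.651 Gbps.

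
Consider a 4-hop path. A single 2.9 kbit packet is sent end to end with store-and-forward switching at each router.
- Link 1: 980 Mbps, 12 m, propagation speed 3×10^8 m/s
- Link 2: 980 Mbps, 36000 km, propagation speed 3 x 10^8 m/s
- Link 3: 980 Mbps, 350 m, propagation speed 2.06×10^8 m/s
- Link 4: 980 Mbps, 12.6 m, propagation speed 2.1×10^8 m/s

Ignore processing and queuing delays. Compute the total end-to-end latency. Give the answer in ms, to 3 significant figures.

L = 2900 bits.
Transmission delay per hop = L/R = 2900/980000000 = 0.00295918 ms; 4 hops → 0.0118367 ms.
Propagation delays (d/s per hop): 4e-05, 120, 0.00169903, 6e-05 ms; sum = 120.002 ms.
End-to-end = 120 ms.

120 ms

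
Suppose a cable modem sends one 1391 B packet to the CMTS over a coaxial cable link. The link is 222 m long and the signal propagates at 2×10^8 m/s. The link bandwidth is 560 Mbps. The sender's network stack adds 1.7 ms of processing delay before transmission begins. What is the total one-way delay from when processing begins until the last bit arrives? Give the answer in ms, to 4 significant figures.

1.721 ms

L = 1391 × 8 = 11128 bits.
Transmission delay = L/R = 11128 / 560000000 = 0.0198714 ms.
Propagation delay = d/s = 222 m / 200000000 m/s = 0.00111 ms.
Plus processing delay 1.7 ms = 1.7 ms.
Total = 1.721 ms.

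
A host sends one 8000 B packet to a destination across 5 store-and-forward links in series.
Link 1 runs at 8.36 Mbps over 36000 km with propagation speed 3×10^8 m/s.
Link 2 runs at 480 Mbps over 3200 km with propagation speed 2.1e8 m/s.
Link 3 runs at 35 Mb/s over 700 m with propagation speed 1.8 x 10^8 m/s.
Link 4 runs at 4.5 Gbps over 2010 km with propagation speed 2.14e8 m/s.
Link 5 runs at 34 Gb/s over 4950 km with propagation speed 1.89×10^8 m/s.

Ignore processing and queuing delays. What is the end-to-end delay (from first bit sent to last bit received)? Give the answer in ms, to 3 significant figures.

L = 8000 × 8 = 64000 bits.
Transmission delays (L/R per hop): 7.6555, 0.133333, 1.82857, 0.0142222, 0.00188235 ms; sum = 9.63351 ms.
Propagation delays (d/s per hop): 120, 15.2381, 0.00388889, 9.39252, 26.1905 ms; sum = 170.825 ms.
End-to-end = 180 ms.

180 ms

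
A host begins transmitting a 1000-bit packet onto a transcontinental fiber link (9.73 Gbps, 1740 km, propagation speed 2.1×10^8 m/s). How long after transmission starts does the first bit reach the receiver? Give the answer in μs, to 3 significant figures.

First bit experiences only propagation delay: d/s = 1740000/210000000 = 8290 μs.

8290 μs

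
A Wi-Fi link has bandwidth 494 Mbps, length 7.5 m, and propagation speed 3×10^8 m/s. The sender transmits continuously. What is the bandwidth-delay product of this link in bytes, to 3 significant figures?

1.54 bytes

Propagation delay = 7.5 / 300000000 = 2.5e-08 s.
BDP = R × t_prop = 494000000 × 2.5e-08 = 12.35 bits.
In bytes: 12.35/8 = 1.54 bytes.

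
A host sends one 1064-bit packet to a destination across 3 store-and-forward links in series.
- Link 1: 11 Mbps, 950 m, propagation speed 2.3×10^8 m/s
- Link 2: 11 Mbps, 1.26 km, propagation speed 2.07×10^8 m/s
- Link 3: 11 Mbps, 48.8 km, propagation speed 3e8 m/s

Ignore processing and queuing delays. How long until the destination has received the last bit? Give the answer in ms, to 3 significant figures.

Transmission delay per hop = L/R = 1064/11000000 = 0.0967273 ms; 3 hops → 0.290182 ms.
Propagation delays (d/s per hop): 0.00413043, 0.00608696, 0.162667 ms; sum = 0.172884 ms.
End-to-end = 0.463 ms.

0.463 ms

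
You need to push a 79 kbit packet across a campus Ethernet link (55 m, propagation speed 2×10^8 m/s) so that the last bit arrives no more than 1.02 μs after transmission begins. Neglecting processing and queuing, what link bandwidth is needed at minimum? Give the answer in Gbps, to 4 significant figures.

Propagation delay = 55 / 200000000 = 0.275 μs.
Transmission budget = 1.02 − 0.275 = 0.745 μs.
R ≥ L / t_tx = 79000 bits / 7.45e-07 s = 106.0 Gbps.

106.0 Gbps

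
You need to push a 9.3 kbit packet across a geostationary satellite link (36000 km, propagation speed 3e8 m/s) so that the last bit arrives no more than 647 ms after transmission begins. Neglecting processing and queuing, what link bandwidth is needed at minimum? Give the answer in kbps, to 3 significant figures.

Propagation delay = 36000000 / 300000000 = 120 ms.
Transmission budget = 647 − 120 = 527 ms.
R ≥ L / t_tx = 9300 bits / 0.527 s = 17.6 kbps.

17.6 kbps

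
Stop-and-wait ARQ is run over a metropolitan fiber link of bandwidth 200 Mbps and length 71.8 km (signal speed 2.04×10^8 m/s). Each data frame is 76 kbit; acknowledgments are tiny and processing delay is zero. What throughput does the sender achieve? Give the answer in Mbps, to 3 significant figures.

70.1 Mbps

t_tx = L/R = 76000/200000000 = 0.00038 s.
t_prop = 71800/204000000 = 0.000351961 s; RTT = 0.000703922 s.
Cycle = t_tx + RTT = 0.00108392 s.
Throughput = L / cycle = 76000 / 0.00108392 = 70.1 Mbps.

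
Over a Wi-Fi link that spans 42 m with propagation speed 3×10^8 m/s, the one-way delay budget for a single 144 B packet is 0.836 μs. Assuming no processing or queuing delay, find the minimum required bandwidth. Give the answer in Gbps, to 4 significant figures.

1.655 Gbps

L = 1152 bits.
Propagation delay = 42 / 300000000 = 0.14 μs.
Transmission budget = 0.836 − 0.14 = 0.696 μs.
R ≥ L / t_tx = 1152 bits / 6.96e-07 s = 1.655 Gbps.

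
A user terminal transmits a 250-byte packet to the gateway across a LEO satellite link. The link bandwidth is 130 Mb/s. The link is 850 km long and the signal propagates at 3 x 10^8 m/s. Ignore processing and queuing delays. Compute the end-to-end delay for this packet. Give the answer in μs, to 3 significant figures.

L = 250 × 8 = 2000 bits.
Transmission delay = L/R = 2000 / 130000000 = 15.3846 μs.
Propagation delay = d/s = 850000 m / 300000000 m/s = 2833.33 μs.
Total = 2850 μs.

2850 μs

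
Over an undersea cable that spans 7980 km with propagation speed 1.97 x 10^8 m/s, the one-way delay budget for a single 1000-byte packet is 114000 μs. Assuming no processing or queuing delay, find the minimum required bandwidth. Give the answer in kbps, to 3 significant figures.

109 kbps

L = 8000 bits.
Propagation delay = 7980000 / 197000000 = 40507.6 μs.
Transmission budget = 114000 − 40507.6 = 73492.4 μs.
R ≥ L / t_tx = 8000 bits / 0.0734924 s = 109 kbps.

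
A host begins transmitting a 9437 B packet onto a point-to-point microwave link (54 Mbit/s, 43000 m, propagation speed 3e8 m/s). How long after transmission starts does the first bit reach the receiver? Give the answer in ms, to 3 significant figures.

0.143 ms

First bit experiences only propagation delay: d/s = 43000/300000000 = 0.143 ms.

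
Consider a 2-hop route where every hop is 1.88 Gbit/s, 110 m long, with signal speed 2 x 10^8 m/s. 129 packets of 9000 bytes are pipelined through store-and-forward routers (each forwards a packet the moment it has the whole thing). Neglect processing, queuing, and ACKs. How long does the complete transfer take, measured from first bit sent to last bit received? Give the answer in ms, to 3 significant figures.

4.98 ms

Per-hop transmission t_tx = L/R = 72000/1880000000 = 0.0382979 ms.
Per-hop propagation t_prop = 110/200000000 = 0.00055 ms.
Pipeline fill: first packet needs 2·t_tx to clear all hops; remaining 128 packets each add one t_tx.
Total = (2+129-1)·t_tx + 2·t_prop = 130·0.0382979 + 2·0.00055 = 4.98 ms.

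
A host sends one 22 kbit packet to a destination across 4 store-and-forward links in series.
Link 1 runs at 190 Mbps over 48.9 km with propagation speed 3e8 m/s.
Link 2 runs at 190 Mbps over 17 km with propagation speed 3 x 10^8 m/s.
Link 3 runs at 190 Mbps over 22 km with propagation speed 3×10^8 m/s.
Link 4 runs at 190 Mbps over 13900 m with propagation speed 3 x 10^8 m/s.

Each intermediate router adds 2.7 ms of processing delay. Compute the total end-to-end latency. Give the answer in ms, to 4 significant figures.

8.902 ms

L = 22000 bits.
Transmission delay per hop = L/R = 22000/190000000 = 0.115789 ms; 4 hops → 0.463158 ms.
Propagation delays (d/s per hop): 0.163, 0.0566667, 0.0733333, 0.0463333 ms; sum = 0.339333 ms.
Processing at 3 router(s): 3 × 2.7 ms = 8.1 ms.
End-to-end = 8.902 ms.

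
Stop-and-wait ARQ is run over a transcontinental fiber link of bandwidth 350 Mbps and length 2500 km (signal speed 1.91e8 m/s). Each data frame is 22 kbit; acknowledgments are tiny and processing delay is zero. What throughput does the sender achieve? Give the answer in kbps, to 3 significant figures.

838 kbps

t_tx = L/R = 22000/350000000 = 6.28571e-05 s.
t_prop = 2500000/191000000 = 0.013089 s; RTT = 0.026178 s.
Cycle = t_tx + RTT = 0.0262409 s.
Throughput = L / cycle = 22000 / 0.0262409 = 838 kbps.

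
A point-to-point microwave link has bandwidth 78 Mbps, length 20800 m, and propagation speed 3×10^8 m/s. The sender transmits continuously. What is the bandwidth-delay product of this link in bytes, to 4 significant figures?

Propagation delay = 20800 / 300000000 = 6.93333e-05 s.
BDP = R × t_prop = 78000000 × 6.93333e-05 = 5408 bits.
In bytes: 5408/8 = 676.0 bytes.

676.0 bytes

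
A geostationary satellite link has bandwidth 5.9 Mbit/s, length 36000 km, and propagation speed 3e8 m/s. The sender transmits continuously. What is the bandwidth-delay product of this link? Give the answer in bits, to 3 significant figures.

Propagation delay = 36000000 / 300000000 = 0.12 s.
BDP = R × t_prop = 5900000 × 0.12 = 708000 bits.

708000 bits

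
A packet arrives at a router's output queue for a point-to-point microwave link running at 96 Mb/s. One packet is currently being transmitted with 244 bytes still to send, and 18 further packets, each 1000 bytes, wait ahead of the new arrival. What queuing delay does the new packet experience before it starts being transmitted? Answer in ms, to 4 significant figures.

Each queued packet: L/R = 8000/96000000 = 0.0833333 ms.
18 queued → 1.5 ms.
Plus remaining 1952 bits of current packet: 0.0203333 ms.
Queuing delay = 1.520 ms.

1.520 ms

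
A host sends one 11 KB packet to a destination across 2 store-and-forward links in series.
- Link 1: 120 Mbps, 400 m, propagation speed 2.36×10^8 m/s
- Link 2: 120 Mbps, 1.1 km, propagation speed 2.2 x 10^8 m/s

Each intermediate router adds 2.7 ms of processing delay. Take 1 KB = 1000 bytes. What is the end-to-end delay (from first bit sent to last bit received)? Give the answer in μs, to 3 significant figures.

4170 μs

L = 88000 bits.
Transmission delay per hop = L/R = 88000/120000000 = 733.333 μs; 2 hops → 1466.67 μs.
Propagation delays (d/s per hop): 1.69492, 5 μs; sum = 6.69492 μs.
Processing at 1 router(s): 1 × 2.7 ms = 2700 μs.
End-to-end = 4170 μs.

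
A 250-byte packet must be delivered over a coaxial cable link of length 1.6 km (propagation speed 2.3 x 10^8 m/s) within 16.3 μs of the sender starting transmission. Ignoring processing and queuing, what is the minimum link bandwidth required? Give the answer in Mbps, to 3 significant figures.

L = 2000 bits.
Propagation delay = 1600 / 2.3e+08 = 6.95652 μs.
Transmission budget = 16.3 − 6.95652 = 9.34348 μs.
R ≥ L / t_tx = 2000 bits / 9.34348e-06 s = 214 Mbps.

214 Mbps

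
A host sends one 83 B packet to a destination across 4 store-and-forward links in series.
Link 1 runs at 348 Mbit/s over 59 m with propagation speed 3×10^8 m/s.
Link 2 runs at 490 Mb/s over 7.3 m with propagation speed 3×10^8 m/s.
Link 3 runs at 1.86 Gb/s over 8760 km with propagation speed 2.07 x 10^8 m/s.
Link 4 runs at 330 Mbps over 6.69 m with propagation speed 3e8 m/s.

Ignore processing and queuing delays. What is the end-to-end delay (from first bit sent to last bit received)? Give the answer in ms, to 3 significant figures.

L = 83 × 8 = 664 bits.
Transmission delays (L/R per hop): 0.00190805, 0.0013551, 0.000356989, 0.00201212 ms; sum = 0.00563226 ms.
Propagation delays (d/s per hop): 0.000196667, 2.43333e-05, 42.3188, 2.23e-05 ms; sum = 42.3191 ms.
End-to-end = 42.3 ms.

42.3 ms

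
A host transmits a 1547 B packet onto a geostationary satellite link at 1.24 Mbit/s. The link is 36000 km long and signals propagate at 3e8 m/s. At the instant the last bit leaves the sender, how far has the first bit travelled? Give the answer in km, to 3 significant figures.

2990 km

t_tx = L/R = 12376/1240000 = 0.00998065 s.
Distance = s × t_tx = 300000000 × 0.00998065 = 2990 km.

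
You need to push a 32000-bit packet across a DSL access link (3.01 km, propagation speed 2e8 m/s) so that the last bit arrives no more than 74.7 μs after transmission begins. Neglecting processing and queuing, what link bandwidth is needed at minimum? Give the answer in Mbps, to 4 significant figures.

536.5 Mbps

Propagation delay = 3010 / 200000000 = 15.05 μs.
Transmission budget = 74.7 − 15.05 = 59.65 μs.
R ≥ L / t_tx = 32000 bits / 5.965e-05 s = 536.5 Mbps.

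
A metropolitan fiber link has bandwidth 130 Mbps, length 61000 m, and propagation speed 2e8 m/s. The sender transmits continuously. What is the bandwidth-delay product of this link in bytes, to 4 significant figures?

4956 bytes

Propagation delay = 61000 / 200000000 = 0.000305 s.
BDP = R × t_prop = 130000000 × 0.000305 = 39650 bits.
In bytes: 39650/8 = 4956 bytes.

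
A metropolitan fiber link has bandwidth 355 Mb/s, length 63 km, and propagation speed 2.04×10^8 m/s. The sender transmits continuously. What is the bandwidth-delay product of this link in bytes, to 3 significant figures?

Propagation delay = 63000 / 204000000 = 0.000308824 s.
BDP = R × t_prop = 355000000 × 0.000308824 = 109632 bits.
In bytes: 109632/8 = 13700 bytes.

13700 bytes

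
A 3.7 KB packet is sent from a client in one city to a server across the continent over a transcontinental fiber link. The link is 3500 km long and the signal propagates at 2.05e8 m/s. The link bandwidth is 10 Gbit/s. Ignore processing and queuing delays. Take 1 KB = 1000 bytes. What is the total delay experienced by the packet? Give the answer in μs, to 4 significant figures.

L = 29600 bits.
Transmission delay = L/R = 29600 / 10000000000 = 2.96 μs.
Propagation delay = d/s = 3500000 m / 2.05e+08 m/s = 17073.2 μs.
Total = 17080 μs.

17080 μs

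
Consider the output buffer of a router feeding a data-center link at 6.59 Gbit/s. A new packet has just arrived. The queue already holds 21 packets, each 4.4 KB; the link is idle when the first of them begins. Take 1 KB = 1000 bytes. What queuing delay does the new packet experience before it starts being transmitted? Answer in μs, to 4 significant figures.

112.2 μs

Each queued packet: L/R = 35200/6590000000 = 5.34143 μs.
21 queued → 112.17 μs.
Queuing delay = 112.2 μs.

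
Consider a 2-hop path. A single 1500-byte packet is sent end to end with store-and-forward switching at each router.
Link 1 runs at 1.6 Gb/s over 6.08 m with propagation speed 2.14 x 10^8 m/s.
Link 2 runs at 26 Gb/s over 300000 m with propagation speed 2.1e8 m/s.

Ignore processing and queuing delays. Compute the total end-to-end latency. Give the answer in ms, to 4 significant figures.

1.437 ms

L = 1500 × 8 = 12000 bits.
Transmission delays (L/R per hop): 0.0075, 0.000461538 ms; sum = 0.00796154 ms.
Propagation delays (d/s per hop): 2.84112e-05, 1.42857 ms; sum = 1.4286 ms.
End-to-end = 1.437 ms.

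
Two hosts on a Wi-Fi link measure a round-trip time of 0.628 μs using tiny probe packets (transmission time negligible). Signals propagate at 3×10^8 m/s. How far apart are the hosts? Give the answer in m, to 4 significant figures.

One-way propagation = RTT/2 = 0.314 μs.
d = s × t = 300000000 × 3.14e-07 = 94.20 m.

94.20 m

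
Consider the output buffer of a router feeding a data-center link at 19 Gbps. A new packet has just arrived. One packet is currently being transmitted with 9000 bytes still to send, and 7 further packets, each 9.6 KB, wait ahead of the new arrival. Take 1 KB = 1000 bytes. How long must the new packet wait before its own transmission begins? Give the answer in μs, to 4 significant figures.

Each queued packet: L/R = 76800/19000000000 = 4.04211 μs.
7 queued → 28.2947 μs.
Plus remaining 72000 bits of current packet: 3.78947 μs.
Queuing delay = 32.08 μs.

32.08 μs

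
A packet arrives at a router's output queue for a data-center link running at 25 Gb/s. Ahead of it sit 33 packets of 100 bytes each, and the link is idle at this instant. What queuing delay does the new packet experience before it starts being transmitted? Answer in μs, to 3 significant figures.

Each queued packet: L/R = 800/25000000000 = 0.032 μs.
33 queued → 1.056 μs.
Queuing delay = 1.06 μs.

1.06 μs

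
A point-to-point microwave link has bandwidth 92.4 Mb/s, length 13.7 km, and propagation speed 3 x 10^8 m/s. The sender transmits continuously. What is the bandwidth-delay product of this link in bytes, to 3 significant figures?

527 bytes

Propagation delay = 13700 / 300000000 = 4.56667e-05 s.
BDP = R × t_prop = 92400000 × 4.56667e-05 = 4219.6 bits.
In bytes: 4219.6/8 = 527 bytes.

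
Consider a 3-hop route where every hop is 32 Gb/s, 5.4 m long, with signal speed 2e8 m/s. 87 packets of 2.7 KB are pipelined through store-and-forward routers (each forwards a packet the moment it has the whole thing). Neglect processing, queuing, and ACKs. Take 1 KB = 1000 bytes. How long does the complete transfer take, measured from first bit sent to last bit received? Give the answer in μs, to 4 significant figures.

60.16 μs

Per-hop transmission t_tx = L/R = 21600/32000000000 = 0.675 μs.
Per-hop propagation t_prop = 5.4/200000000 = 0.027 μs.
Pipeline fill: first packet needs 3·t_tx to clear all hops; remaining 86 packets each add one t_tx.
Total = (3+87-1)·t_tx + 3·t_prop = 89·0.675 + 3·0.027 = 60.16 μs.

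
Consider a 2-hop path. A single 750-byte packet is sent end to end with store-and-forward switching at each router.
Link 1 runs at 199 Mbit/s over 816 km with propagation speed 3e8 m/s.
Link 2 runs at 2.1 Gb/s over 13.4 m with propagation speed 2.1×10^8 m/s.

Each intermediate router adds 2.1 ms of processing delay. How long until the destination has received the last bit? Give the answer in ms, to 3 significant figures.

L = 750 × 8 = 6000 bits.
Transmission delays (L/R per hop): 0.0301508, 0.00285714 ms; sum = 0.0330079 ms.
Propagation delays (d/s per hop): 2.72, 6.38095e-05 ms; sum = 2.72006 ms.
Processing at 1 router(s): 1 × 2.1 ms = 2.1 ms.
End-to-end = 4.85 ms.

4.85 ms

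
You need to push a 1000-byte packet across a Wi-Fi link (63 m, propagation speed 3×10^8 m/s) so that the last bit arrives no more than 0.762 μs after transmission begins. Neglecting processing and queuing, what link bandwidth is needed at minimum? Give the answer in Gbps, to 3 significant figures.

L = 8000 bits.
Propagation delay = 63 / 300000000 = 0.21 μs.
Transmission budget = 0.762 − 0.21 = 0.552 μs.
R ≥ L / t_tx = 8000 bits / 5.52e-07 s = 14.5 Gbps.

14.5 Gbps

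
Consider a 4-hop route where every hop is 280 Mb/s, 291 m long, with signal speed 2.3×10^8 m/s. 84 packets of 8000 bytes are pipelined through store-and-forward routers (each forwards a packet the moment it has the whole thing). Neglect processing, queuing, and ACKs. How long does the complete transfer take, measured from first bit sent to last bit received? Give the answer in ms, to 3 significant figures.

Per-hop transmission t_tx = L/R = 64000/280000000 = 0.228571 ms.
Per-hop propagation t_prop = 291/2.3e+08 = 0.00126522 ms.
Pipeline fill: first packet needs 4·t_tx to clear all hops; remaining 83 packets each add one t_tx.
Total = (4+84-1)·t_tx + 4·t_prop = 87·0.228571 + 4·0.00126522 = 19.9 ms.

19.9 ms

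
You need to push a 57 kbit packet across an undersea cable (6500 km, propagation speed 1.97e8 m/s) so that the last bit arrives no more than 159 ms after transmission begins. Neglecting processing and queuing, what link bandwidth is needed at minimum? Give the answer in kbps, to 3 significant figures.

452 kbps

Propagation delay = 6500000 / 197000000 = 32.9949 ms.
Transmission budget = 159 − 32.9949 = 126.005 ms.
R ≥ L / t_tx = 57000 bits / 0.126005 s = 452 kbps.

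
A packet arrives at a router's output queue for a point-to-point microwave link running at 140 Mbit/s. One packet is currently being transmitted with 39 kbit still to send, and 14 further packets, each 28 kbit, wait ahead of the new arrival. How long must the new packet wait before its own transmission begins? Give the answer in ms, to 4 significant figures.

Each queued packet: L/R = 28000/140000000 = 0.2 ms.
14 queued → 2.8 ms.
Plus remaining 39000 bits of current packet: 0.278571 ms.
Queuing delay = 3.079 ms.

3.079 ms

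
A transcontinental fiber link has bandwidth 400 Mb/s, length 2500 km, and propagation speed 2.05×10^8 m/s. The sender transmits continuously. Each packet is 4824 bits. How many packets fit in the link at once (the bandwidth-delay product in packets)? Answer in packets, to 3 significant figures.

Propagation delay = 2500000 / 2.05e+08 = 0.0121951 s.
BDP = R × t_prop = 400000000 × 0.0121951 = 4878050 bits.
In packets of 4824 bits: 1010 packets.

1010 packets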